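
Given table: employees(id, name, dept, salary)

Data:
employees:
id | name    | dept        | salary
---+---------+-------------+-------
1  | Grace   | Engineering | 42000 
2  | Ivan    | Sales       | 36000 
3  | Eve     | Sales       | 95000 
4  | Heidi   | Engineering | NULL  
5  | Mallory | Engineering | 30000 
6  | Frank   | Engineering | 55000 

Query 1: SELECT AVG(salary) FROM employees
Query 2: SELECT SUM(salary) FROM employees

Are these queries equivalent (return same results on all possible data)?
No, not equivalent

Query 1 returns: [(51600.0,)]
Query 2 returns: [(258000,)]

Reason: AVG vs SUM give different aggregate values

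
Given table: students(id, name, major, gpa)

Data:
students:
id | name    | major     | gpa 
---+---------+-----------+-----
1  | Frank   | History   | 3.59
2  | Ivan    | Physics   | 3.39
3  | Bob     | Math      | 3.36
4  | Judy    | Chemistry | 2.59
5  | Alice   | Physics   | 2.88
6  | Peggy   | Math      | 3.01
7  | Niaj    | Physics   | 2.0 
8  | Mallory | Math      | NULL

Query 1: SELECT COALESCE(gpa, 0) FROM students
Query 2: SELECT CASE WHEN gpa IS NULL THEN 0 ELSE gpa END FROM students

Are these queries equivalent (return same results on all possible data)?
Yes, equivalent

Both queries return: [(0,), (2.0,), (2.59,), (2.88,), (3.01,), (3.36,), (3.39,), (3.59,)]

Reason: COALESCE vs CASE for NULL handling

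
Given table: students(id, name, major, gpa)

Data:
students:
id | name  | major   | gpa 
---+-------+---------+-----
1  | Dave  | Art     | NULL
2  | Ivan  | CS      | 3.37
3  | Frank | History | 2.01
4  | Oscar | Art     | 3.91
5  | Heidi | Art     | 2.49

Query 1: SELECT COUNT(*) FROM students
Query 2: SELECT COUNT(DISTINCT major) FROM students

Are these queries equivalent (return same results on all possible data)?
No, not equivalent

Query 1 returns: [(5,)]
Query 2 returns: [(3,)]

Reason: COUNT(*) counts rows, COUNT(DISTINCT major) counts unique majors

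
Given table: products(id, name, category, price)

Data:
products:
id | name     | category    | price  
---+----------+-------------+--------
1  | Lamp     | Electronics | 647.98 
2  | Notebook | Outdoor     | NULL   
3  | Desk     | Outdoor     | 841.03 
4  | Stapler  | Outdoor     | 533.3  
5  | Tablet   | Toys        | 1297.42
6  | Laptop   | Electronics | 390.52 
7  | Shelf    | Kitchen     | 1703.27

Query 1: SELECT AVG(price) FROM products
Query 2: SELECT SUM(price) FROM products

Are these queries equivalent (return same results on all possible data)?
No, not equivalent

Query 1 returns: [(902.2533333333334,)]
Query 2 returns: [(5413.52,)]

Reason: AVG vs SUM give different aggregate values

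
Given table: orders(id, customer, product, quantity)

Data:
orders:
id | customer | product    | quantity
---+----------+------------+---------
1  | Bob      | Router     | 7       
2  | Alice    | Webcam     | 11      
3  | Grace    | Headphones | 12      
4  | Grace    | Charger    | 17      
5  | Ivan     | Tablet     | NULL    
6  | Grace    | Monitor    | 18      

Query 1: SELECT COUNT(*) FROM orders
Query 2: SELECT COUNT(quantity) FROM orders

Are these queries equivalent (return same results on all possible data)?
No, not equivalent

Query 1 returns: [(6,)]
Query 2 returns: [(5,)]

Reason: COUNT(*) includes NULLs, COUNT(column) excludes them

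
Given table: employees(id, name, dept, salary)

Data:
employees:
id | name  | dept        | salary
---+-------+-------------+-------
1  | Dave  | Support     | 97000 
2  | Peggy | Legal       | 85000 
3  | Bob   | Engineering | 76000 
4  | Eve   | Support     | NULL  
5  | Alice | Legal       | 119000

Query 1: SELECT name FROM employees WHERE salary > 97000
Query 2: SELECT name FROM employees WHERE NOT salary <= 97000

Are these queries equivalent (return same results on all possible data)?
Yes, equivalent

Both queries return: [('Alice',)]

Reason: Both filter salary > 97000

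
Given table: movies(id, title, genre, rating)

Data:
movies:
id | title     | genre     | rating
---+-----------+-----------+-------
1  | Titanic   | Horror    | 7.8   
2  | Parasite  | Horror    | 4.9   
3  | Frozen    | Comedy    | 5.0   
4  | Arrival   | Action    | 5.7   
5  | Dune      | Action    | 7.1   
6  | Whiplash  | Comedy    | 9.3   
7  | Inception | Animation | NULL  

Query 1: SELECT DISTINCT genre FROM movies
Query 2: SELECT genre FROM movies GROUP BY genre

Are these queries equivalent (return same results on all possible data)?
Yes, equivalent

Both queries return: [('Action',), ('Animation',), ('Comedy',), ('Horror',)]

Reason: Both get unique genres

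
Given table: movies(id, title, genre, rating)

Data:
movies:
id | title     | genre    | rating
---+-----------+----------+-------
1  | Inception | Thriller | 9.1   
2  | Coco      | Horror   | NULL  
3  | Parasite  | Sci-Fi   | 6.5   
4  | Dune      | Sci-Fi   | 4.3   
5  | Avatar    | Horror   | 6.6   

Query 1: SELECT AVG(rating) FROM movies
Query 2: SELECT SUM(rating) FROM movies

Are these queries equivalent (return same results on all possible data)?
No, not equivalent

Query 1 returns: [(6.625,)]
Query 2 returns: [(26.5,)]

Reason: AVG vs SUM give different aggregate values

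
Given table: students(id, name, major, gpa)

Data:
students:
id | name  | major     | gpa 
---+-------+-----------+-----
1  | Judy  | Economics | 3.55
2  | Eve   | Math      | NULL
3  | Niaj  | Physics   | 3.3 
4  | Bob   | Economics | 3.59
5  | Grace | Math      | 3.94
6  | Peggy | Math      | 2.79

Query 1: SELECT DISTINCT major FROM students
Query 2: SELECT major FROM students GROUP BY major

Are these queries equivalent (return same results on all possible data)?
Yes, equivalent

Both queries return: [('Economics',), ('Math',), ('Physics',)]

Reason: Both get unique majors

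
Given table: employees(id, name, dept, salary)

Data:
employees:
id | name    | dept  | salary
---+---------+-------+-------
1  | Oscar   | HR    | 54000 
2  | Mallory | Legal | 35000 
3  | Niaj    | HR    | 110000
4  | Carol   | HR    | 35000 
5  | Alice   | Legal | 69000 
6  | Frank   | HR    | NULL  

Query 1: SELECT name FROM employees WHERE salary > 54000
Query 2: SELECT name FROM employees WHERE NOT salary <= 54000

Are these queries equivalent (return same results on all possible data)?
Yes, equivalent

Both queries return: [('Alice',), ('Niaj',)]

Reason: Both filter salary > 54000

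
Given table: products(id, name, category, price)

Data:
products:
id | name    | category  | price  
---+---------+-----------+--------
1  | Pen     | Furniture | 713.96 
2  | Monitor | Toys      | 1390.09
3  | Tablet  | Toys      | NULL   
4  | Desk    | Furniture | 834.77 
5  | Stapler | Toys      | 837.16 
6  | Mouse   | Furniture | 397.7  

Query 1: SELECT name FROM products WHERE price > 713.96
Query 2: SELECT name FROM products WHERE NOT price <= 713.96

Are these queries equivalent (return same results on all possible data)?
Yes, equivalent

Both queries return: [('Desk',), ('Monitor',), ('Stapler',)]

Reason: Both filter price > 713.96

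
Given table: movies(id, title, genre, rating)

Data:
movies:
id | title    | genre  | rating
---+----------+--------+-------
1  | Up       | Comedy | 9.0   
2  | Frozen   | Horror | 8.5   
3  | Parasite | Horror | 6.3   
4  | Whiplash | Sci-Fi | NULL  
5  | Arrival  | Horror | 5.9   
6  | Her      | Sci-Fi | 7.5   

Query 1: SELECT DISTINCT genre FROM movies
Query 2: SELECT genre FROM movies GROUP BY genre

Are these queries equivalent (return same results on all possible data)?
Yes, equivalent

Both queries return: [('Comedy',), ('Horror',), ('Sci-Fi',)]

Reason: Both get unique genres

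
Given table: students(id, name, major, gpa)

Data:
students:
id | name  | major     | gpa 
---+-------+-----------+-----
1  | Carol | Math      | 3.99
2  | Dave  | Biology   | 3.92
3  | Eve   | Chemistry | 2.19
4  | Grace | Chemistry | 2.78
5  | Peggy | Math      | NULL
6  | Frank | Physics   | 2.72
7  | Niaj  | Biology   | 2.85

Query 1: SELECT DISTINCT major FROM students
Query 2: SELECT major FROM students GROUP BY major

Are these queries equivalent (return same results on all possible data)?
Yes, equivalent

Both queries return: [('Biology',), ('Chemistry',), ('Math',), ('Physics',)]

Reason: Both get unique majors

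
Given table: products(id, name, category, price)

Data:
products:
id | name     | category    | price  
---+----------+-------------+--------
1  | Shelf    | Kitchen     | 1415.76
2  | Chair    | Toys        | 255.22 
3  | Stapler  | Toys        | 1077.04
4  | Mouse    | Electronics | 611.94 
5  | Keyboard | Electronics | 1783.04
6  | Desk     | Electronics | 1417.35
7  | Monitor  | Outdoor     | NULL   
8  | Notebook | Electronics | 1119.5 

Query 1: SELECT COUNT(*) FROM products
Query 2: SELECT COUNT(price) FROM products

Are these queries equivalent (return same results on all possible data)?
No, not equivalent

Query 1 returns: [(8,)]
Query 2 returns: [(7,)]

Reason: COUNT(*) includes NULLs, COUNT(column) excludes them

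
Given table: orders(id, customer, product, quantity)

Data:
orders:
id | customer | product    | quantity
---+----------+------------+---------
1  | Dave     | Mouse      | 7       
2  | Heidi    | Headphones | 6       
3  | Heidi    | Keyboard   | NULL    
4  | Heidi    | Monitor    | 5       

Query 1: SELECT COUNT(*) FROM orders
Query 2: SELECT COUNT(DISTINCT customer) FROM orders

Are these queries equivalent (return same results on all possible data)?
No, not equivalent

Query 1 returns: [(4,)]
Query 2 returns: [(2,)]

Reason: COUNT(*) counts rows, COUNT(DISTINCT customer) counts unique customers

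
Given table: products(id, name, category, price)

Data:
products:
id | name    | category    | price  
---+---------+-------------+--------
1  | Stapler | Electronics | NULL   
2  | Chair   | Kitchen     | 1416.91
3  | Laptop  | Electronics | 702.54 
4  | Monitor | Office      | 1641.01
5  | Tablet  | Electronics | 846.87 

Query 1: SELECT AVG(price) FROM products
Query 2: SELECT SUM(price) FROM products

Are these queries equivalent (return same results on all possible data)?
No, not equivalent

Query 1 returns: [(1151.8325,)]
Query 2 returns: [(4607.33,)]

Reason: AVG vs SUM give different aggregate values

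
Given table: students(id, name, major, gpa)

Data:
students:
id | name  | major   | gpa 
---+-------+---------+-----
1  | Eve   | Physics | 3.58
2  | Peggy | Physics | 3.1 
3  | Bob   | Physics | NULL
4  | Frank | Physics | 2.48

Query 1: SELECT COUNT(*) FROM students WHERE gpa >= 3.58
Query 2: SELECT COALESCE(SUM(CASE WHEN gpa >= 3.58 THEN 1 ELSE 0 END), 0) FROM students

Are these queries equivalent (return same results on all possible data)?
Yes, equivalent

Both queries return: [(1,)]

Reason: COUNT with WHERE vs conditional SUM (COALESCE handles empty-table NULL)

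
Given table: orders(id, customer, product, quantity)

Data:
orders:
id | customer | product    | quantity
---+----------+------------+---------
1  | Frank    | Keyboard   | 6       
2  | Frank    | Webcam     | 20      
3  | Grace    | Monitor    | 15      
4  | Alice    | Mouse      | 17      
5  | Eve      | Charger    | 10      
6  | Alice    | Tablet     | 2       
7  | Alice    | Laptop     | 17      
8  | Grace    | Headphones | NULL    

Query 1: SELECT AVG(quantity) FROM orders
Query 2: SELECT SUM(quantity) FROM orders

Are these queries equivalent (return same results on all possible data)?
No, not equivalent

Query 1 returns: [(12.428571428571429,)]
Query 2 returns: [(87,)]

Reason: AVG vs SUM give different aggregate values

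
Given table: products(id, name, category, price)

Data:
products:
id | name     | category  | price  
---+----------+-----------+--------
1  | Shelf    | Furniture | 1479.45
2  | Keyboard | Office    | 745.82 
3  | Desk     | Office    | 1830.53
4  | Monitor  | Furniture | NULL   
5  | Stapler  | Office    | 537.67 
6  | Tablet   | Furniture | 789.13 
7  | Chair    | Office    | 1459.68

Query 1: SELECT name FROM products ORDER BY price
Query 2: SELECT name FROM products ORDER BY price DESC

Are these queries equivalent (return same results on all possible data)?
No, not equivalent

Query 1 returns: [('Monitor',), ('Stapler',), ('Keyboard',), ('Tablet',), ('Chair',), ('Shelf',), ('Desk',)]
Query 2 returns: [('Desk',), ('Shelf',), ('Chair',), ('Tablet',), ('Keyboard',), ('Stapler',), ('Monitor',)]

Reason: ASC vs DESC gives opposite ordering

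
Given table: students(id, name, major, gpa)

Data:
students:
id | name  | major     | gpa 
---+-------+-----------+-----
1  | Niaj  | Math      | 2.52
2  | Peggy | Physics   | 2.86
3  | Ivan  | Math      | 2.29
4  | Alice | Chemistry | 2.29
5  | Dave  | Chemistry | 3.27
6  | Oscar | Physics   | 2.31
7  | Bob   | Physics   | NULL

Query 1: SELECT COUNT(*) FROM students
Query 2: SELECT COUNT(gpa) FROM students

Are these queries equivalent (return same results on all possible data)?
No, not equivalent

Query 1 returns: [(7,)]
Query 2 returns: [(6,)]

Reason: COUNT(*) includes NULLs, COUNT(column) excludes them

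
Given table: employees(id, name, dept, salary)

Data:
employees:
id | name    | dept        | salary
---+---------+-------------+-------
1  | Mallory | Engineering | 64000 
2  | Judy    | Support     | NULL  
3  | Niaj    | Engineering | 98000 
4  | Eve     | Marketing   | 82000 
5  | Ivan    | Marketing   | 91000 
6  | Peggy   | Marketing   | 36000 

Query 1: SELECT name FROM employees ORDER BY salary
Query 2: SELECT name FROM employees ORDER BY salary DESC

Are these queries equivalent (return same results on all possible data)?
No, not equivalent

Query 1 returns: [('Judy',), ('Peggy',), ('Mallory',), ('Eve',), ('Ivan',), ('Niaj',)]
Query 2 returns: [('Niaj',), ('Ivan',), ('Eve',), ('Mallory',), ('Peggy',), ('Judy',)]

Reason: ASC vs DESC gives opposite ordering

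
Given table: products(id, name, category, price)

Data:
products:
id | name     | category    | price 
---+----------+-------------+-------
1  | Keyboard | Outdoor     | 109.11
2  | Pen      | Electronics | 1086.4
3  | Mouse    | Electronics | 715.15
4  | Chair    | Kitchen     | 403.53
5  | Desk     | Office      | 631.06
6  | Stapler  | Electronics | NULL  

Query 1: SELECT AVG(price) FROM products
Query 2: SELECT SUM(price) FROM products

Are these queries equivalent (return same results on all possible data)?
No, not equivalent

Query 1 returns: [(589.05,)]
Query 2 returns: [(2945.25,)]

Reason: AVG vs SUM give different aggregate values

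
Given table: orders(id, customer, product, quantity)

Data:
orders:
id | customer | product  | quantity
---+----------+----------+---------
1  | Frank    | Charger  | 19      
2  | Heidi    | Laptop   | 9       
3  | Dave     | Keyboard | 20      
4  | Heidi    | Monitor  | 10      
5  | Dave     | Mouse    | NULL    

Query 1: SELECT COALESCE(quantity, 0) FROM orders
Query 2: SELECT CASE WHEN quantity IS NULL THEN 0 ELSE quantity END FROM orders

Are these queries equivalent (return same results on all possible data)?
Yes, equivalent

Both queries return: [(0,), (9,), (10,), (19,), (20,)]

Reason: COALESCE vs CASE for NULL handling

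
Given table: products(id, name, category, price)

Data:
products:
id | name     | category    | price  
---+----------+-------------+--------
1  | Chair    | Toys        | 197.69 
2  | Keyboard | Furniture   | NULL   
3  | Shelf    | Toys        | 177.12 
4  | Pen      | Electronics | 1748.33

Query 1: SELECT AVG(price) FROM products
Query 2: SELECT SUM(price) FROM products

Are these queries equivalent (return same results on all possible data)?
No, not equivalent

Query 1 returns: [(707.7133333333333,)]
Query 2 returns: [(2123.14,)]

Reason: AVG vs SUM give different aggregate values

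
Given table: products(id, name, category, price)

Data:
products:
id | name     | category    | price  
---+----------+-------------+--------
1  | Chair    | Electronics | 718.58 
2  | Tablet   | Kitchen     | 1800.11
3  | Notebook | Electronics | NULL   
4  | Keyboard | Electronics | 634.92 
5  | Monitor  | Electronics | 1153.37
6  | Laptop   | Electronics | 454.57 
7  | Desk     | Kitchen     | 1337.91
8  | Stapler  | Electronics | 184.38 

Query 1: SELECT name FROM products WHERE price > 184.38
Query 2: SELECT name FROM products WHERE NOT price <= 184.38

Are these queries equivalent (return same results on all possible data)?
Yes, equivalent

Both queries return: [('Chair',), ('Desk',), ('Keyboard',), ('Laptop',), ('Monitor',), ('Tablet',)]

Reason: Both filter price > 184.38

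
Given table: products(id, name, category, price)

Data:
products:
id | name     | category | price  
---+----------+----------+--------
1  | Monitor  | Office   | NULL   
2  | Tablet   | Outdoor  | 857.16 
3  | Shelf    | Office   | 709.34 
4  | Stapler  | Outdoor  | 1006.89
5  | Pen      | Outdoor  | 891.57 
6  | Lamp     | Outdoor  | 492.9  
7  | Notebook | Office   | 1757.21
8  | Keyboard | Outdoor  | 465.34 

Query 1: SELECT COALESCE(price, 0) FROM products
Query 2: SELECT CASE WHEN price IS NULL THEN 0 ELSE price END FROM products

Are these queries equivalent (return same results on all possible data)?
Yes, equivalent

Both queries return: [(0,), (465.34,), (492.9,), (709.34,), (857.16,), (891.57,), (1006.89,), (1757.21,)]

Reason: COALESCE vs CASE for NULL handling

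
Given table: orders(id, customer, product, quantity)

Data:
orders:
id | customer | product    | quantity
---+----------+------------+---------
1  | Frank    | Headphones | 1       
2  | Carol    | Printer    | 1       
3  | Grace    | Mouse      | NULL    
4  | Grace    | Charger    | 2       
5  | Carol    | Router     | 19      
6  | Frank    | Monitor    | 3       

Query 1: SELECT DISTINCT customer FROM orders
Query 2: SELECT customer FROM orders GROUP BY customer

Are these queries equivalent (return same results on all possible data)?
Yes, equivalent

Both queries return: [('Carol',), ('Frank',), ('Grace',)]

Reason: Both get unique customers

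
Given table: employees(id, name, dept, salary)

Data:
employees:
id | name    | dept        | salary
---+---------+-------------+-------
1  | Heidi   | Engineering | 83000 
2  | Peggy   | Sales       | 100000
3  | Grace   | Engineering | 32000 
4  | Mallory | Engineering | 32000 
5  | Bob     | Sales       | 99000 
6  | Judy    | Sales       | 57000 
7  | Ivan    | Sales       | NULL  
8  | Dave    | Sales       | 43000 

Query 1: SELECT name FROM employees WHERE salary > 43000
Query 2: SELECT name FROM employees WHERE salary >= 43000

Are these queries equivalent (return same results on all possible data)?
No, not equivalent

Query 1 returns: [('Heidi',), ('Peggy',), ('Bob',), ('Judy',)]
Query 2 returns: [('Heidi',), ('Peggy',), ('Bob',), ('Judy',), ('Dave',)]

Reason: > vs >= gives different results when salary = 43000 exists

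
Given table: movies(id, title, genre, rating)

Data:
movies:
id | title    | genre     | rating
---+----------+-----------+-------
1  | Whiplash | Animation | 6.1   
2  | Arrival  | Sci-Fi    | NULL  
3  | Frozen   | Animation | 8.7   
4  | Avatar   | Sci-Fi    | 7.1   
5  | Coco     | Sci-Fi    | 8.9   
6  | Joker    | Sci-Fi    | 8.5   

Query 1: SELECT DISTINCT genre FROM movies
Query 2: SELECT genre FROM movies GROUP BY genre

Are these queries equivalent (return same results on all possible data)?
Yes, equivalent

Both queries return: [('Animation',), ('Sci-Fi',)]

Reason: Both get unique genres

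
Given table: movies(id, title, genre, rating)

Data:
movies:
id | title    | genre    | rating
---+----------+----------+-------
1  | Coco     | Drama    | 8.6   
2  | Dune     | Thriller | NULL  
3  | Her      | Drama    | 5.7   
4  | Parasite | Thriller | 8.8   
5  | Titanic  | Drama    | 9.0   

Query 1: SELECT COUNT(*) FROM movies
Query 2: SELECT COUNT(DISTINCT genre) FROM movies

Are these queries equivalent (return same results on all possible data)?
No, not equivalent

Query 1 returns: [(5,)]
Query 2 returns: [(2,)]

Reason: COUNT(*) counts rows, COUNT(DISTINCT genre) counts unique genres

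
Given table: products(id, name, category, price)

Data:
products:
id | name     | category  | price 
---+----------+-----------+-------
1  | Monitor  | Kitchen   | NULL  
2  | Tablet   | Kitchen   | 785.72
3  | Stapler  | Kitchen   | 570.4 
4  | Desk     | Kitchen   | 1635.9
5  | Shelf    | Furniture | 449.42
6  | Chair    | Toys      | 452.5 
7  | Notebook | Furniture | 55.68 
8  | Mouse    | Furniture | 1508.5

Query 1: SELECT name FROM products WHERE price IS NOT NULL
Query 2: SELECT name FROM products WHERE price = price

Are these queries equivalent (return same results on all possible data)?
Yes, equivalent

Both queries return: [('Chair',), ('Desk',), ('Mouse',), ('Notebook',), ('Shelf',), ('Stapler',), ('Tablet',)]

Reason: IS NOT NULL vs self-equality (both exclude NULLs)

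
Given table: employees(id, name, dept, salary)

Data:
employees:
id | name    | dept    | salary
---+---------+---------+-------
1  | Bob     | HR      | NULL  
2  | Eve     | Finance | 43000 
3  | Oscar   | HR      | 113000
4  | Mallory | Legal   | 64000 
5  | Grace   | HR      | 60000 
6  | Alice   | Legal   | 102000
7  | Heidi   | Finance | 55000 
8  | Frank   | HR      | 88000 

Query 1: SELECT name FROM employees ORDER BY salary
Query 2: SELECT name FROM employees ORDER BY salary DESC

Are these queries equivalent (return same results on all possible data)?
No, not equivalent

Query 1 returns: [('Bob',), ('Eve',), ('Heidi',), ('Grace',), ('Mallory',), ('Frank',), ('Alice',), ('Oscar',)]
Query 2 returns: [('Oscar',), ('Alice',), ('Frank',), ('Mallory',), ('Grace',), ('Heidi',), ('Eve',), ('Bob',)]

Reason: ASC vs DESC gives opposite ordering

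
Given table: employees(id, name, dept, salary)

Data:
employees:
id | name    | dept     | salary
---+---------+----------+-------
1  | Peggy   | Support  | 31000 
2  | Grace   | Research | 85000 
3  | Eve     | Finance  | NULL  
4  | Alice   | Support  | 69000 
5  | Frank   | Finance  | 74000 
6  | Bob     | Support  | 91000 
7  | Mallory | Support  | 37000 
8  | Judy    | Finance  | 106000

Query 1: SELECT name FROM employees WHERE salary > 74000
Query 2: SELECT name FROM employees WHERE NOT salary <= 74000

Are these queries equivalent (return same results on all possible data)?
Yes, equivalent

Both queries return: [('Bob',), ('Grace',), ('Judy',)]

Reason: Both filter salary > 74000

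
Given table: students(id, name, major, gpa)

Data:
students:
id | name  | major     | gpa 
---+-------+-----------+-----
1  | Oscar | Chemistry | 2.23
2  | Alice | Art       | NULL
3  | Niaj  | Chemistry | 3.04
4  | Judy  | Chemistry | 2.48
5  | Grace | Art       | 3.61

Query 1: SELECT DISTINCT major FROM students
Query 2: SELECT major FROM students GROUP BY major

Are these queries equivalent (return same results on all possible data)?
Yes, equivalent

Both queries return: [('Art',), ('Chemistry',)]

Reason: Both get unique majors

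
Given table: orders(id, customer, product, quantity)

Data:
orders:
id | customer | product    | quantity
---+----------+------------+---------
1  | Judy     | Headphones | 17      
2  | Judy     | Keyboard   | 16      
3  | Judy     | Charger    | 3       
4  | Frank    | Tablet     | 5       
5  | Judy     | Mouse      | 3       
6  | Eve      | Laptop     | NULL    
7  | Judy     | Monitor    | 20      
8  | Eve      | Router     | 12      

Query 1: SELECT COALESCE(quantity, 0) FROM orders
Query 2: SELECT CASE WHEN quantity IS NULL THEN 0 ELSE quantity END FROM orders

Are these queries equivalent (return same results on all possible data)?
Yes, equivalent

Both queries return: [(0,), (3,), (3,), (5,), (12,), (16,), (17,), (20,)]

Reason: COALESCE vs CASE for NULL handling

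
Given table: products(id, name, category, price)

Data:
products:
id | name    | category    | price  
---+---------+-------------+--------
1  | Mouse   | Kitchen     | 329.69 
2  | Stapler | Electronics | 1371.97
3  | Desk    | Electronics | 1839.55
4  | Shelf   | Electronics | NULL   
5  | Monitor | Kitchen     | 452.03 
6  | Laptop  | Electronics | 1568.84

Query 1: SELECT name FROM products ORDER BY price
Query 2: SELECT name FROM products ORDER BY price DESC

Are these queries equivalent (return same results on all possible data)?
No, not equivalent

Query 1 returns: [('Shelf',), ('Mouse',), ('Monitor',), ('Stapler',), ('Laptop',), ('Desk',)]
Query 2 returns: [('Desk',), ('Laptop',), ('Stapler',), ('Monitor',), ('Mouse',), ('Shelf',)]

Reason: ASC vs DESC gives opposite ordering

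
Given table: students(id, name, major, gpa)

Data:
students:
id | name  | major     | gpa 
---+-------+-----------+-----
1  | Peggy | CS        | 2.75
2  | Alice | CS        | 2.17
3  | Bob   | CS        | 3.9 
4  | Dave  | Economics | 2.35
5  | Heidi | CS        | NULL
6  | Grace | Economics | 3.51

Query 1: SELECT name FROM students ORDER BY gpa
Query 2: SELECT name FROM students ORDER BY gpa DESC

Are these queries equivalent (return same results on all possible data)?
No, not equivalent

Query 1 returns: [('Heidi',), ('Alice',), ('Dave',), ('Peggy',), ('Grace',), ('Bob',)]
Query 2 returns: [('Bob',), ('Grace',), ('Peggy',), ('Dave',), ('Alice',), ('Heidi',)]

Reason: ASC vs DESC gives opposite ordering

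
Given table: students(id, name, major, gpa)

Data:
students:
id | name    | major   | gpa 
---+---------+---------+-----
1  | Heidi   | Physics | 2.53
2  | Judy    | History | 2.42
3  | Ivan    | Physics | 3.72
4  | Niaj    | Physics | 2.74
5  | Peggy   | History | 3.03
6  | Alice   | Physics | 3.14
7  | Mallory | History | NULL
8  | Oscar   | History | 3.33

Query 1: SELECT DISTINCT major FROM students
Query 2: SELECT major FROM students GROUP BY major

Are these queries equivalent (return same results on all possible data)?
Yes, equivalent

Both queries return: [('History',), ('Physics',)]

Reason: Both get unique majors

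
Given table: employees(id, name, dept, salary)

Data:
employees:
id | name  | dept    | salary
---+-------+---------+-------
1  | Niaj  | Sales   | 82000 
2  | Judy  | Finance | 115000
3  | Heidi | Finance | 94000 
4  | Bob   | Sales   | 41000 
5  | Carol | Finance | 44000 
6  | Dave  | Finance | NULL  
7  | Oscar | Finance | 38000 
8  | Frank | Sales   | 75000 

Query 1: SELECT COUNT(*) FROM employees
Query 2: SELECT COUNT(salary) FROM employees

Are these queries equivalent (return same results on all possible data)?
No, not equivalent

Query 1 returns: [(8,)]
Query 2 returns: [(7,)]

Reason: COUNT(*) includes NULLs, COUNT(column) excludes them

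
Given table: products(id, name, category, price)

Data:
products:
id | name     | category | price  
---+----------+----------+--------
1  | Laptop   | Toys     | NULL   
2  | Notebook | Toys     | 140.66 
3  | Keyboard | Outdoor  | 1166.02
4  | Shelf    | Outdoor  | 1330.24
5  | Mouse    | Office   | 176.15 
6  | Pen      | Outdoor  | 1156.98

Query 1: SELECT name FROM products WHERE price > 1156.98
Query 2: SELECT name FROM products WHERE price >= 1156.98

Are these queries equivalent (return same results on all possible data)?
No, not equivalent

Query 1 returns: [('Keyboard',), ('Shelf',)]
Query 2 returns: [('Keyboard',), ('Shelf',), ('Pen',)]

Reason: > vs >= gives different results when price = 1156.98 exists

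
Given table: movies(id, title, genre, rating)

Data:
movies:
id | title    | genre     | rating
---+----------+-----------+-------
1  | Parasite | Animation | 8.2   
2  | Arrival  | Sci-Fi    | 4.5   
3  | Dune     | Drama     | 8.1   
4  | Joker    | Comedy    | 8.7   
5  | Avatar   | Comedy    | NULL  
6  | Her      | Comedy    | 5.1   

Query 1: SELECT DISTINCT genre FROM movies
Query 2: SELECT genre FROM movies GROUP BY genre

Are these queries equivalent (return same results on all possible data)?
Yes, equivalent

Both queries return: [('Animation',), ('Comedy',), ('Drama',), ('Sci-Fi',)]

Reason: Both get unique genres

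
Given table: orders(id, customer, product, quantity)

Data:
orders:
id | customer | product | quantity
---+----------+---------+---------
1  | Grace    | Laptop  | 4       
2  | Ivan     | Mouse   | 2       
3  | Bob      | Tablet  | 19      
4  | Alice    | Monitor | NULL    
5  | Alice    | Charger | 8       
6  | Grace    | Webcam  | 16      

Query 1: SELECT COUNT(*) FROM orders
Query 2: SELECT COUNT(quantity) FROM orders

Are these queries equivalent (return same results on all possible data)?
No, not equivalent

Query 1 returns: [(6,)]
Query 2 returns: [(5,)]

Reason: COUNT(*) includes NULLs, COUNT(column) excludes them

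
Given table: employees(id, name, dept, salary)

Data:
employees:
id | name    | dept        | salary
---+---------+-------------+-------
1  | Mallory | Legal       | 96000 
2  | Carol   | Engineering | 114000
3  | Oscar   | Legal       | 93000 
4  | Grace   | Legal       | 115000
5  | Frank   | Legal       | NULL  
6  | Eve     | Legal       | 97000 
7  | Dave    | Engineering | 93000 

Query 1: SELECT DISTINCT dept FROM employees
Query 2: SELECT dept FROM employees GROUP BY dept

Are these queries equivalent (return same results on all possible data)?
Yes, equivalent

Both queries return: [('Engineering',), ('Legal',)]

Reason: Both get unique depts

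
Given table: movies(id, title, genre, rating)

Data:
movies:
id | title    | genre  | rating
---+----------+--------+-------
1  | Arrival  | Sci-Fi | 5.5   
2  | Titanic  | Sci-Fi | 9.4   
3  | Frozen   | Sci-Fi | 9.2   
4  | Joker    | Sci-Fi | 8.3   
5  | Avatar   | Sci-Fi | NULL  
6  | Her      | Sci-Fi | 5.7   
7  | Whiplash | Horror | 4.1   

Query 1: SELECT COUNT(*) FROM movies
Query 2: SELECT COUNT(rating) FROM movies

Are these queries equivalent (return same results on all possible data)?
No, not equivalent

Query 1 returns: [(7,)]
Query 2 returns: [(6,)]

Reason: COUNT(*) includes NULLs, COUNT(column) excludes them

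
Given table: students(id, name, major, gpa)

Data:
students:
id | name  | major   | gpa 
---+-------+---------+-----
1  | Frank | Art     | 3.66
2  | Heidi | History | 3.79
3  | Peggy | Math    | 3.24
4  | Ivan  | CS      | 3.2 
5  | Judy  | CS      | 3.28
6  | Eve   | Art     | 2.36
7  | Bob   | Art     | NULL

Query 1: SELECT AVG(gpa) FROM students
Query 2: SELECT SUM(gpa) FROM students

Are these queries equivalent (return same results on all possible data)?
No, not equivalent

Query 1 returns: [(3.2550000000000003,)]
Query 2 returns: [(19.53,)]

Reason: AVG vs SUM give different aggregate values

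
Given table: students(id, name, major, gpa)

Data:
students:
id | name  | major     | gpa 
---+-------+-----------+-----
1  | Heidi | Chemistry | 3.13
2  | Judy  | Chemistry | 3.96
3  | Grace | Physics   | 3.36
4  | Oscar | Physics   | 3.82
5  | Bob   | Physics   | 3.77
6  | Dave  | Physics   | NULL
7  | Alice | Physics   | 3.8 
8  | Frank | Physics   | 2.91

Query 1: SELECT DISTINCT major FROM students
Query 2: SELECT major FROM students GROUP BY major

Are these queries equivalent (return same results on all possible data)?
Yes, equivalent

Both queries return: [('Chemistry',), ('Physics',)]

Reason: Both get unique majors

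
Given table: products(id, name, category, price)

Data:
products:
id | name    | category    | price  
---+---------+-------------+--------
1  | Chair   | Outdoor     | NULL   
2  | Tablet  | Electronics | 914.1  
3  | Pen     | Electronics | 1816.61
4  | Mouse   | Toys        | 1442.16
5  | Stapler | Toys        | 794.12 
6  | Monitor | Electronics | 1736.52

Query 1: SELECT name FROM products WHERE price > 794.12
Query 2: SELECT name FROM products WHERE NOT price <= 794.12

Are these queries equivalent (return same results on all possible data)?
Yes, equivalent

Both queries return: [('Monitor',), ('Mouse',), ('Pen',), ('Tablet',)]

Reason: Both filter price > 794.12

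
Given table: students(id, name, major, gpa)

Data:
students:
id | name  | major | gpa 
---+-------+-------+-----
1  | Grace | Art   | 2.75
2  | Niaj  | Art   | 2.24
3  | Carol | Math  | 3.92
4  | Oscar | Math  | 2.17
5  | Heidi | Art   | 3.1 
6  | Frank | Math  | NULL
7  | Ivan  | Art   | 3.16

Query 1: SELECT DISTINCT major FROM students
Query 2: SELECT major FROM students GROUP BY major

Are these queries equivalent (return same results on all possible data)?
Yes, equivalent

Both queries return: [('Art',), ('Math',)]

Reason: Both get unique majors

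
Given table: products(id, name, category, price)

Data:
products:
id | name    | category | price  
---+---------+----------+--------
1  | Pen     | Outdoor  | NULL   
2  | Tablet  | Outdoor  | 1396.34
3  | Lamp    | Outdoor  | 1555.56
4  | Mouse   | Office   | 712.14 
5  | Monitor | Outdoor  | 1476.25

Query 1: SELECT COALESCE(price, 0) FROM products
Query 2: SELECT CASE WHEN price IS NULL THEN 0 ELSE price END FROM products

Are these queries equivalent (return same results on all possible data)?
Yes, equivalent

Both queries return: [(0,), (712.14,), (1396.34,), (1476.25,), (1555.56,)]

Reason: COALESCE vs CASE for NULL handling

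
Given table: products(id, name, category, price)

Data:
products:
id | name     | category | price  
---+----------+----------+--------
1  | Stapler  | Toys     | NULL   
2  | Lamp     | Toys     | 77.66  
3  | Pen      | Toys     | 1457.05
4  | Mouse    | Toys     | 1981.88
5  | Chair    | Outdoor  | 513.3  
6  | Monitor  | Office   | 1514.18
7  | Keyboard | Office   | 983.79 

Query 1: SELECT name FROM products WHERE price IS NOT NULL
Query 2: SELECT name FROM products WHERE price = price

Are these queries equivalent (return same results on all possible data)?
Yes, equivalent

Both queries return: [('Chair',), ('Keyboard',), ('Lamp',), ('Monitor',), ('Mouse',), ('Pen',)]

Reason: IS NOT NULL vs self-equality (both exclude NULLs)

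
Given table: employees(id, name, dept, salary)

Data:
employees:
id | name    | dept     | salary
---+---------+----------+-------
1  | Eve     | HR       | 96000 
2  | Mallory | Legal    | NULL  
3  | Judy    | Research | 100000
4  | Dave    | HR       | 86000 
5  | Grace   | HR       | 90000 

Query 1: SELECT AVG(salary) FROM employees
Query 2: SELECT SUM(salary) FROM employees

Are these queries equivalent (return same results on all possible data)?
No, not equivalent

Query 1 returns: [(93000.0,)]
Query 2 returns: [(372000,)]

Reason: AVG vs SUM give different aggregate values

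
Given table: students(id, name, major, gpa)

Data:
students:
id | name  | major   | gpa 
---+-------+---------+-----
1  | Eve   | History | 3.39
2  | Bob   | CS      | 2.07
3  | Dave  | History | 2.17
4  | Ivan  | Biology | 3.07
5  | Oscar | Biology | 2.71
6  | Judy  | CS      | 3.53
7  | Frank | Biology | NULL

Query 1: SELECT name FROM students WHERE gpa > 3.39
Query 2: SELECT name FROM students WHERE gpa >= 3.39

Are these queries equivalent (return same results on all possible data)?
No, not equivalent

Query 1 returns: [('Judy',)]
Query 2 returns: [('Eve',), ('Judy',)]

Reason: > vs >= gives different results when gpa = 3.39 exists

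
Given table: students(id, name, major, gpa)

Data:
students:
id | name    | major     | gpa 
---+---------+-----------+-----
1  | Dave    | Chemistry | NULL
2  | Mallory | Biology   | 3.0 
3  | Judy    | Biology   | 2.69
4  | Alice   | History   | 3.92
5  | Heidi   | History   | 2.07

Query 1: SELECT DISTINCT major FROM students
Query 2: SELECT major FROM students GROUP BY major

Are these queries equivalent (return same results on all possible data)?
Yes, equivalent

Both queries return: [('Biology',), ('Chemistry',), ('History',)]

Reason: Both get unique majors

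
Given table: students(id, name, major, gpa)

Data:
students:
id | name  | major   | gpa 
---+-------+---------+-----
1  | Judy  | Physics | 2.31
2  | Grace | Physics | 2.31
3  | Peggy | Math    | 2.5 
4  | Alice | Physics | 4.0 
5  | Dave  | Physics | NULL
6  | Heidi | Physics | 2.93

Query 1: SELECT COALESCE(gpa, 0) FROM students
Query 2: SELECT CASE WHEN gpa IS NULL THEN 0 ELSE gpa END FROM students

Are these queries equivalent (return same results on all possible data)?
Yes, equivalent

Both queries return: [(0,), (2.31,), (2.31,), (2.5,), (2.93,), (4.0,)]

Reason: COALESCE vs CASE for NULL handling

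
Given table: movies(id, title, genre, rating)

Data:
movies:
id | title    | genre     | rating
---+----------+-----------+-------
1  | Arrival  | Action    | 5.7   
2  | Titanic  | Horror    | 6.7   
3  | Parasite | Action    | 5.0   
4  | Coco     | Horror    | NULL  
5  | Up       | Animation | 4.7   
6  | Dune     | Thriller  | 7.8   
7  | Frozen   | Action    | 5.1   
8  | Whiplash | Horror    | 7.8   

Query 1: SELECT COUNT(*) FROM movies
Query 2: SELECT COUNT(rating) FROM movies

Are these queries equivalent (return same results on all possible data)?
No, not equivalent

Query 1 returns: [(8,)]
Query 2 returns: [(7,)]

Reason: COUNT(*) includes NULLs, COUNT(column) excludes them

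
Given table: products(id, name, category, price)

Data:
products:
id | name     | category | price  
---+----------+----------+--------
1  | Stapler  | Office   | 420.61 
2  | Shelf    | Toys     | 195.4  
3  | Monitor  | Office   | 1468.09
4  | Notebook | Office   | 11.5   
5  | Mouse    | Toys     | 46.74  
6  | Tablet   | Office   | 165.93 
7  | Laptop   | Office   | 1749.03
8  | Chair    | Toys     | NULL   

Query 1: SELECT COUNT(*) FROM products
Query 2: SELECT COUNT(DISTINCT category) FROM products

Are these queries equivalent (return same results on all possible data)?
No, not equivalent

Query 1 returns: [(8,)]
Query 2 returns: [(2,)]

Reason: COUNT(*) counts rows, COUNT(DISTINCT category) counts unique categorys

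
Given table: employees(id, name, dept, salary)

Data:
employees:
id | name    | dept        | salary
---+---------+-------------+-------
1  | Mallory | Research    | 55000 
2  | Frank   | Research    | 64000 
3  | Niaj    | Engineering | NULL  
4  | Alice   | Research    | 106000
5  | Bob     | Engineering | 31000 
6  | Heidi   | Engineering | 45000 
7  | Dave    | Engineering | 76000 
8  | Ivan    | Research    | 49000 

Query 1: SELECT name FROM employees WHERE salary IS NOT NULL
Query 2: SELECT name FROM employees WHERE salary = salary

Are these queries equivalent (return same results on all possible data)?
Yes, equivalent

Both queries return: [('Alice',), ('Bob',), ('Dave',), ('Frank',), ('Heidi',), ('Ivan',), ('Mallory',)]

Reason: IS NOT NULL vs self-equality (both exclude NULLs)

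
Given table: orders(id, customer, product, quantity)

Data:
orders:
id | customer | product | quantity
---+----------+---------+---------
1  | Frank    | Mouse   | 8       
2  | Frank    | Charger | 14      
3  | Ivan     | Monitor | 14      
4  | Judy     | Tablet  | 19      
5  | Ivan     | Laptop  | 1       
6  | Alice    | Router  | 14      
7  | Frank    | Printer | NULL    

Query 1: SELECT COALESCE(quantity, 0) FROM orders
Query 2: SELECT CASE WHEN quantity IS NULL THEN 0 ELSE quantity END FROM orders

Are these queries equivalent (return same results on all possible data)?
Yes, equivalent

Both queries return: [(0,), (1,), (8,), (14,), (14,), (14,), (19,)]

Reason: COALESCE vs CASE for NULL handling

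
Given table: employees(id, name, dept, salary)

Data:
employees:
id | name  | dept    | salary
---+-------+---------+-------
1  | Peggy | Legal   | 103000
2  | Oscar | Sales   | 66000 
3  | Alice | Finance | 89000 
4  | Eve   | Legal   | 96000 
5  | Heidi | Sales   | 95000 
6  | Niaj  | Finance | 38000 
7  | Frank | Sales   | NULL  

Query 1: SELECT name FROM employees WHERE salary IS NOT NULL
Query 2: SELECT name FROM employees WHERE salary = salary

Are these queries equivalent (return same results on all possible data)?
Yes, equivalent

Both queries return: [('Alice',), ('Eve',), ('Heidi',), ('Niaj',), ('Oscar',), ('Peggy',)]

Reason: IS NOT NULL vs self-equality (both exclude NULLs)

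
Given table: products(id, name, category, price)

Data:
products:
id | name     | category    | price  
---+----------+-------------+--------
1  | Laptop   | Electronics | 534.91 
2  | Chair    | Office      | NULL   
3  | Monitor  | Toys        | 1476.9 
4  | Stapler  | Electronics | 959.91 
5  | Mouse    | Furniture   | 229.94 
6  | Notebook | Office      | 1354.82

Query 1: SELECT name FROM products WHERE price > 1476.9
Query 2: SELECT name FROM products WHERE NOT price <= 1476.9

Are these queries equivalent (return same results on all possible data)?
Yes, equivalent

Both queries return: []

Reason: Both filter price > 1476.9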